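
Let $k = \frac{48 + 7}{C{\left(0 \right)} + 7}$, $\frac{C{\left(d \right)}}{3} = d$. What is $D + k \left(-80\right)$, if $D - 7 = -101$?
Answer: $- \frac{5058}{7} \approx -722.57$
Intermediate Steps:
$D = -94$ ($D = 7 - 101 = -94$)
$C{\left(d \right)} = 3 d$
$k = \frac{55}{7}$ ($k = \frac{48 + 7}{3 \cdot 0 + 7} = \frac{55}{0 + 7} = \frac{55}{7} \approx 7.8571$)
$D + k \left(-80\right) = -94 + \frac{55}{7} \left(-80\right) = -94 - \frac{4400}{7} = - \frac{5058}{7}$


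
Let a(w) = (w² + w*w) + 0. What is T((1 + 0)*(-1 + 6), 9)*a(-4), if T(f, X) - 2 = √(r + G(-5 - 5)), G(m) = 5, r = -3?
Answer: 64 + 32*√2 ≈ 109.25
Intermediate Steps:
T(f, X) = 2 + √2 (T(f, X) = 2 + √(-3 + 5) = 2 + √2)
a(w) = 2*w² (a(w) = (w² + w²) + 0 = 2*w² + 0 = 2*w²)
T((1 + 0)*(-1 + 6), 9)*a(-4) = (2 + √2)*(2*(-4)²) = (2 + √2)*(2*16) = (2 + √2)*32 = 64 + 32*√2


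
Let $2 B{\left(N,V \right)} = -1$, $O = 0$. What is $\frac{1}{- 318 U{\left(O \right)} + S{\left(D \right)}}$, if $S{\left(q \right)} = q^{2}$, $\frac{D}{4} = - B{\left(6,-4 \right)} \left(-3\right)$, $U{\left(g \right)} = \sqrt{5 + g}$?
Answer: $- \frac{1}{14009} - \frac{53 \sqrt{5}}{84054} \approx -0.0014813$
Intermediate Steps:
$B{\left(N,V \right)} = - \frac{1}{2}$ ($B{\left(N,V \right)} = \frac{1}{2} \left(-1\right) = - \frac{1}{2}$)
$D = -6$ ($D = 4 \left(-1\right) \left(- \frac{1}{2}\right) \left(-3\right) = 4 \cdot \frac{1}{2} \left(-3\right) = 4 \left(- \frac{3}{2}\right) = -6$)
$\frac{1}{- 318 U{\left(O \right)} + S{\left(D \right)}} = \frac{1}{- 318 \sqrt{5 + 0} + \left(-6\right)^{2}} = \frac{1}{- 318 \sqrt{5} + 36} = \frac{1}{36 - 318 \sqrt{5}}$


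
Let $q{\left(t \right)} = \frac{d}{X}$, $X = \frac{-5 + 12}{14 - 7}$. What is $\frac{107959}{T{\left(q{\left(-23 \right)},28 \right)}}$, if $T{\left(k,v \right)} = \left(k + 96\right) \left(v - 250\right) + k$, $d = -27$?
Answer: $- \frac{107959}{15345} \approx -7.0355$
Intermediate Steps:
$X = 1$ ($X = \frac{7}{7} = 7 \cdot \frac{1}{7} = 1$)
$q{\left(t \right)} = -27$ ($q{\left(t \right)} = - \frac{27}{1} = \left(-27\right) 1 = -27$)
$T{\left(k,v \right)} = k + \left(-250 + v\right) \left(96 + k\right)$ ($T{\left(k,v \right)} = \left(96 + k\right) \left(-250 + v\right) + k = \left(-250 + v\right) \left(96 + k\right) + k = k + \left(-250 + v\right) \left(96 + k\right)$)
$\frac{107959}{T{\left(q{\left(-23 \right)},28 \right)}} = \frac{107959}{-24000 - -6723 + 96 \cdot 28 - 756} = \frac{107959}{-24000 + 6723 + 2688 - 756} = \frac{107959}{-15345} = 107959 \left(- \frac{1}{15345}\right) = - \frac{107959}{15345}$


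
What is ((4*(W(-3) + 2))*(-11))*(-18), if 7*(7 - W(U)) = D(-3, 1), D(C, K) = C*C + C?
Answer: 45144/7 ≈ 6449.1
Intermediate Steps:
D(C, K) = C + C² (D(C, K) = C² + C = C + C²)
W(U) = 43/7 (W(U) = 7 - (-3)*(1 - 3)/7 = 7 - (-3)*(-2)/7 = 7 - ⅐*6 = 7 - 6/7 = 43/7)
((4*(W(-3) + 2))*(-11))*(-18) = ((4*(43/7 + 2))*(-11))*(-18) = ((4*(57/7))*(-11))*(-18) = ((228/7)*(-11))*(-18) = -2508/7*(-18) = 45144/7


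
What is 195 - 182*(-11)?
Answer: 2197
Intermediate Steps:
195 - 182*(-11) = 195 + 2002 = 2197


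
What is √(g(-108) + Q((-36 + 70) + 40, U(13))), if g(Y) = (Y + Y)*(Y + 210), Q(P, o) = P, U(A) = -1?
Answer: I*√21958 ≈ 148.18*I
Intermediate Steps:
g(Y) = 2*Y*(210 + Y) (g(Y) = (2*Y)*(210 + Y) = 2*Y*(210 + Y))
√(g(-108) + Q((-36 + 70) + 40, U(13))) = √(2*(-108)*(210 - 108) + ((-36 + 70) + 40)) = √(2*(-108)*102 + (34 + 40)) = √(-22032 + 74) = √(-21958) = I*√21958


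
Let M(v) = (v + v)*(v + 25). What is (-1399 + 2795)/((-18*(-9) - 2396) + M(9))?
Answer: -698/811 ≈ -0.86067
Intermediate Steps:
M(v) = 2*v*(25 + v) (M(v) = (2*v)*(25 + v) = 2*v*(25 + v))
(-1399 + 2795)/((-18*(-9) - 2396) + M(9)) = (-1399 + 2795)/((-18*(-9) - 2396) + 2*9*(25 + 9)) = 1396/((162 - 2396) + 2*9*34) = 1396/(-2234 + 612) = 1396/(-1622) = 1396*(-1/1622) = -698/811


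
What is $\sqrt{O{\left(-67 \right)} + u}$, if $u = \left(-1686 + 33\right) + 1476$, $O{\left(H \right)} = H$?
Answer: $2 i \sqrt{61} \approx 15.62 i$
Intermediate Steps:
$u = -177$ ($u = -1653 + 1476 = -177$)
$\sqrt{O{\left(-67 \right)} + u} = \sqrt{-67 - 177} = \sqrt{-244} = 2 i \sqrt{61}$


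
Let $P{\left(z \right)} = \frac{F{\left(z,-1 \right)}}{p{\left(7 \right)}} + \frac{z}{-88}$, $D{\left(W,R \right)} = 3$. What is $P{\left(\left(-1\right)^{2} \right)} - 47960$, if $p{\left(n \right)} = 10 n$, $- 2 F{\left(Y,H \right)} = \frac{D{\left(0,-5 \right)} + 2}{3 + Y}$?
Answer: $- \frac{59086745}{1232} \approx -47960.0$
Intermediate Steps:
$F{\left(Y,H \right)} = - \frac{5}{2 \left(3 + Y\right)}$ ($F{\left(Y,H \right)} = - \frac{\left(3 + 2\right) \frac{1}{3 + Y}}{2} = - \frac{5 \frac{1}{3 + Y}}{2} = - \frac{5}{2 \left(3 + Y\right)}$)
$P{\left(z \right)} = - \frac{1}{14 \left(6 + 2 z\right)} - \frac{z}{88}$ ($P{\left(z \right)} = \frac{\left(-5\right) \frac{1}{6 + 2 z}}{10 \cdot 7} + \frac{z}{-88} = \frac{\left(-5\right) \frac{1}{6 + 2 z}}{70} + z \left(- \frac{1}{88}\right) = - \frac{5}{6 + 2 z} \frac{1}{70} - \frac{z}{88} = - \frac{1}{14 \left(6 + 2 z\right)} - \frac{z}{88}$)
$P{\left(\left(-1\right)^{2} \right)} - 47960 = \frac{-22 - 7 \left(-1\right)^{2} \left(3 + \left(-1\right)^{2}\right)}{616 \left(3 + \left(-1\right)^{2}\right)} - 47960 = \frac{-22 - 7 \left(3 + 1\right)}{616 \left(3 + 1\right)} - 47960 = \frac{-22 - 7 \cdot 4}{616 \cdot 4} - 47960 = \frac{1}{616} \cdot \frac{1}{4} \left(-22 - 28\right) - 47960 = \frac{1}{616} \cdot \frac{1}{4} \left(-50\right) - 47960 = - \frac{25}{1232} - 47960 = - \frac{59086745}{1232}$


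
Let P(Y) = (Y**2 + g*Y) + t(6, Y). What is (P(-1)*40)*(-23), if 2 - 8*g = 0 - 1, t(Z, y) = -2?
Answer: 1265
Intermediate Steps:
g = 3/8 (g = 1/4 - (0 - 1)/8 = 1/4 - 1/8*(-1) = 1/4 + 1/8 = 3/8 ≈ 0.37500)
P(Y) = -2 + Y**2 + 3*Y/8 (P(Y) = (Y**2 + 3*Y/8) - 2 = -2 + Y**2 + 3*Y/8)
(P(-1)*40)*(-23) = ((-2 + (-1)**2 + (3/8)*(-1))*40)*(-23) = ((-2 + 1 - 3/8)*40)*(-23) = -11/8*40*(-23) = -55*(-23) = 1265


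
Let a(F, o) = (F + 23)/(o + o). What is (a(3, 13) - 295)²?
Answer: 86436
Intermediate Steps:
a(F, o) = (23 + F)/(2*o) (a(F, o) = (23 + F)/((2*o)) = (23 + F)*(1/(2*o)) = (23 + F)/(2*o))
(a(3, 13) - 295)² = ((½)*(23 + 3)/13 - 295)² = ((½)*(1/13)*26 - 295)² = (1 - 295)² = (-294)² = 86436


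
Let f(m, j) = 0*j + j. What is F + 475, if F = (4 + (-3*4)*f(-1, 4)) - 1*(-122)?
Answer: 553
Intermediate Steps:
f(m, j) = j (f(m, j) = 0 + j = j)
F = 78 (F = (4 - 3*4*4) - 1*(-122) = (4 - 12*4) + 122 = (4 - 48) + 122 = -44 + 122 = 78)
F + 475 = 78 + 475 = 553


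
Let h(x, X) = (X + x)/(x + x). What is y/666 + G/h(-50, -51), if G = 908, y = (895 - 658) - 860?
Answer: 60409877/67266 ≈ 898.07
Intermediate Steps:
h(x, X) = (X + x)/(2*x) (h(x, X) = (X + x)/((2*x)) = (X + x)*(1/(2*x)) = (X + x)/(2*x))
y = -623 (y = 237 - 860 = -623)
y/666 + G/h(-50, -51) = -623/666 + 908/(((1/2)*(-51 - 50)/(-50))) = -623*1/666 + 908/(((1/2)*(-1/50)*(-101))) = -623/666 + 908/(101/100) = -623/666 + 908*(100/101) = -623/666 + 90800/101 = 60409877/67266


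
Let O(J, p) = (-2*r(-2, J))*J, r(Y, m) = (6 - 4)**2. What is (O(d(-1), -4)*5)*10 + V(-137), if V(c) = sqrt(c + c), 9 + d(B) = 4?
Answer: 2000 + I*sqrt(274) ≈ 2000.0 + 16.553*I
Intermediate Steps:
d(B) = -5 (d(B) = -9 + 4 = -5)
V(c) = sqrt(2)*sqrt(c) (V(c) = sqrt(2*c) = sqrt(2)*sqrt(c))
r(Y, m) = 4 (r(Y, m) = 2**2 = 4)
O(J, p) = -8*J (O(J, p) = (-2*4)*J = -8*J)
(O(d(-1), -4)*5)*10 + V(-137) = (-8*(-5)*5)*10 + sqrt(2)*sqrt(-137) = (40*5)*10 + sqrt(2)*(I*sqrt(137)) = 200*10 + I*sqrt(274) = 2000 + I*sqrt(274)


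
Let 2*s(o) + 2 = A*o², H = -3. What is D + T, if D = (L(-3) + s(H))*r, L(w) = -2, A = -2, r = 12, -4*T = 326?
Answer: -451/2 ≈ -225.50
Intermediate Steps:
T = -163/2 (T = -¼*326 = -163/2 ≈ -81.500)
s(o) = -1 - o² (s(o) = -1 + (-2*o²)/2 = -1 - o²)
D = -144 (D = (-2 + (-1 - 1*(-3)²))*12 = (-2 + (-1 - 1*9))*12 = (-2 + (-1 - 9))*12 = (-2 - 10)*12 = -12*12 = -144)
D + T = -144 - 163/2 = -451/2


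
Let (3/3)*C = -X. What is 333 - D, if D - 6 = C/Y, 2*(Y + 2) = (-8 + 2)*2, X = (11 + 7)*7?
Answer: 1245/4 ≈ 311.25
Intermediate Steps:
X = 126 (X = 18*7 = 126)
C = -126 (C = -1*126 = -126)
Y = -8 (Y = -2 + ((-8 + 2)*2)/2 = -2 + (-6*2)/2 = -2 + (½)*(-12) = -2 - 6 = -8)
D = 87/4 (D = 6 - 126/(-8) = 6 - 126*(-⅛) = 6 + 63/4 = 87/4 ≈ 21.750)
333 - D = 333 - 1*87/4 = 333 - 87/4 = 1245/4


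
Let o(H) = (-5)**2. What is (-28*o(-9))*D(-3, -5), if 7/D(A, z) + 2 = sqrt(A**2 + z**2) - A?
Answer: 4900/33 - 4900*sqrt(34)/33 ≈ -717.32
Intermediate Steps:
o(H) = 25
D(A, z) = 7/(-2 + sqrt(A**2 + z**2) - A) (D(A, z) = 7/(-2 + (sqrt(A**2 + z**2) - A)) = 7/(-2 + sqrt(A**2 + z**2) - A))
(-28*o(-9))*D(-3, -5) = (-28*25)*(-7/(2 - 3 - sqrt((-3)**2 + (-5)**2))) = -(-4900)/(2 - 3 - sqrt(9 + 25)) = -(-4900)/(2 - 3 - sqrt(34)) = -(-4900)/(-1 - sqrt(34)) = 4900/(-1 - sqrt(34))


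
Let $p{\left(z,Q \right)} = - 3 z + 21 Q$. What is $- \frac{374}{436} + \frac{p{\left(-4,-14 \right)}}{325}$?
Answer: $- \frac{122251}{70850} \approx -1.7255$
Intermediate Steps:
$- \frac{374}{436} + \frac{p{\left(-4,-14 \right)}}{325} = - \frac{374}{436} + \frac{\left(-3\right) \left(-4\right) + 21 \left(-14\right)}{325} = \left(-374\right) \frac{1}{436} + \left(12 - 294\right) \frac{1}{325} = - \frac{187}{218} - \frac{282}{325} = - \frac{122251}{70850}$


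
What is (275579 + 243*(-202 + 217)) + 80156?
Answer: 359380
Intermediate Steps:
(275579 + 243*(-202 + 217)) + 80156 = (275579 + 243*15) + 80156 = (275579 + 3645) + 80156 = 279224 + 80156 = 359380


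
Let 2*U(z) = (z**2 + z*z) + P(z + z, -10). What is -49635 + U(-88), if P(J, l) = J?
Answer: -41979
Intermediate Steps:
U(z) = z + z**2 (U(z) = ((z**2 + z*z) + (z + z))/2 = ((z**2 + z**2) + 2*z)/2 = (2*z**2 + 2*z)/2 = (2*z + 2*z**2)/2 = z + z**2)
-49635 + U(-88) = -49635 - 88*(1 - 88) = -49635 - 88*(-87) = -49635 + 7656 = -41979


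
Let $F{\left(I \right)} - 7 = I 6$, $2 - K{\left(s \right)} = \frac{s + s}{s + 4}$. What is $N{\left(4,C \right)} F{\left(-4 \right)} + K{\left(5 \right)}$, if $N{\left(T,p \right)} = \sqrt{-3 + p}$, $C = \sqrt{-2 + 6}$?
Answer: $\frac{8}{9} - 17 i \approx 0.88889 - 17.0 i$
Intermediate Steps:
$K{\left(s \right)} = 2 - \frac{2 s}{4 + s}$ ($K{\left(s \right)} = 2 - \frac{s + s}{s + 4} = 2 - \frac{2 s}{4 + s}$)
$C = 2$ ($C = \sqrt{4} = 2$)
$F{\left(I \right)} = 7 + 6 I$ ($F{\left(I \right)} = 7 + I 6 = 7 + 6 I$)
$N{\left(4,C \right)} F{\left(-4 \right)} + K{\left(5 \right)} = \sqrt{-3 + 2} \left(7 + 6 \left(-4\right)\right) + \frac{8}{4 + 5} = \sqrt{-1} \left(7 - 24\right) + \frac{8}{9} = i \left(-17\right) + 8 \cdot \frac{1}{9} = - 17 i + \frac{8}{9} = \frac{8}{9} - 17 i$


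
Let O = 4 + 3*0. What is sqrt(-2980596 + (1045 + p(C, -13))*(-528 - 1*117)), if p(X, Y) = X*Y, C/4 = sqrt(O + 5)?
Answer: 3*I*sqrt(394889) ≈ 1885.2*I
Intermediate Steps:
O = 4 (O = 4 + 0 = 4)
C = 12 (C = 4*sqrt(4 + 5) = 4*sqrt(9) = 4*3 = 12)
sqrt(-2980596 + (1045 + p(C, -13))*(-528 - 1*117)) = sqrt(-2980596 + (1045 + 12*(-13))*(-528 - 1*117)) = sqrt(-2980596 + (1045 - 156)*(-528 - 117)) = sqrt(-2980596 + 889*(-645)) = sqrt(-2980596 - 573405) = sqrt(-3554001) = 3*I*sqrt(394889)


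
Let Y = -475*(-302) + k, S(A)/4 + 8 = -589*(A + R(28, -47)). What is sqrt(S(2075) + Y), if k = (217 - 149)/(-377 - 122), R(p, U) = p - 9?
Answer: I*sqrt(1192726277978)/499 ≈ 2188.6*I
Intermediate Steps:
R(p, U) = -9 + p
S(A) = -44796 - 2356*A (S(A) = -32 + 4*(-589*(A + (-9 + 28))) = -32 + 4*(-589*(A + 19)) = -32 + 4*(-589*(19 + A)) = -32 + 4*(-11191 - 589*A) = -32 + (-44764 - 2356*A) = -44796 - 2356*A)
k = -68/499 (k = 68/(-499) = 68*(-1/499) = -68/499 ≈ -0.13627)
Y = 71581482/499 (Y = -475*(-302) - 68/499 = 143450 - 68/499 = 71581482/499 ≈ 1.4345e+5)
sqrt(S(2075) + Y) = sqrt((-44796 - 2356*2075) + 71581482/499) = sqrt((-44796 - 4888700) + 71581482/499) = sqrt(-4933496 + 71581482/499) = sqrt(-2390233022/499) = I*sqrt(1192726277978)/499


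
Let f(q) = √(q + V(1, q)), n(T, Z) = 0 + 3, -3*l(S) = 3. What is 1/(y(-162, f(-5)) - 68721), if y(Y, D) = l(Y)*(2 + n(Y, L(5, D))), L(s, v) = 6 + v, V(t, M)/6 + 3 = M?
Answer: -1/68726 ≈ -1.4551e-5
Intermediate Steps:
l(S) = -1 (l(S) = -⅓*3 = -1)
V(t, M) = -18 + 6*M
n(T, Z) = 3
f(q) = √(-18 + 7*q) (f(q) = √(q + (-18 + 6*q)) = √(-18 + 7*q))
y(Y, D) = -5 (y(Y, D) = -(2 + 3) = -1*5 = -5)
1/(y(-162, f(-5)) - 68721) = 1/(-5 - 68721) = 1/(-68726) = -1/68726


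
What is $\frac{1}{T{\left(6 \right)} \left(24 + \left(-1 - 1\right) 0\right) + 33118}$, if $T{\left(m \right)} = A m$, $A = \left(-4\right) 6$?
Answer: $\frac{1}{29662} \approx 3.3713 \cdot 10^{-5}$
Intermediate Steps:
$A = -24$
$T{\left(m \right)} = - 24 m$
$\frac{1}{T{\left(6 \right)} \left(24 + \left(-1 - 1\right) 0\right) + 33118} = \frac{1}{\left(-24\right) 6 \left(24 + \left(-1 - 1\right) 0\right) + 33118} = \frac{1}{- 144 \left(24 - 0\right) + 33118} = \frac{1}{- 144 \left(24 + 0\right) + 33118} = \frac{1}{\left(-144\right) 24 + 33118} = \frac{1}{-3456 + 33118} = \frac{1}{29662}$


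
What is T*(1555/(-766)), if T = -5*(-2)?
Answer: -7775/383 ≈ -20.300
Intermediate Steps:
T = 10
T*(1555/(-766)) = 10*(1555/(-766)) = 10*(1555*(-1/766)) = 10*(-1555/766) = -7775/383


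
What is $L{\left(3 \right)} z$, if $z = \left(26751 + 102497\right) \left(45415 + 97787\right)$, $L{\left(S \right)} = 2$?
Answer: $37017144192$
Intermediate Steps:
$z = 18508572096$ ($z = 129248 \cdot 143202 = 18508572096$)
$L{\left(3 \right)} z = 2 \cdot 18508572096 = 37017144192$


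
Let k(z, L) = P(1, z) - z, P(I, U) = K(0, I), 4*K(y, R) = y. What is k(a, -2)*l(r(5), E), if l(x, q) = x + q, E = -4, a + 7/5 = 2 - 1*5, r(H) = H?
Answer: 22/5 ≈ 4.4000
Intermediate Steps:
a = -22/5 (a = -7/5 + (2 - 1*5) = -7/5 + (2 - 5) = -7/5 - 3 = -22/5 ≈ -4.4000)
K(y, R) = y/4
P(I, U) = 0 (P(I, U) = (1/4)*0 = 0)
l(x, q) = q + x
k(z, L) = -z (k(z, L) = 0 - z = -z)
k(a, -2)*l(r(5), E) = (-1*(-22/5))*(-4 + 5) = (22/5)*1 = 22/5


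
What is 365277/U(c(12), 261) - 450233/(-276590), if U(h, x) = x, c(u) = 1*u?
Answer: 33716492081/24063330 ≈ 1401.2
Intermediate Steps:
c(u) = u
365277/U(c(12), 261) - 450233/(-276590) = 365277/261 - 450233/(-276590) = 365277*(1/261) - 450233*(-1/276590) = 121759/87 + 450233/276590 = 33716492081/24063330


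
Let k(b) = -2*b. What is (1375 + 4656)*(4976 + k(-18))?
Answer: 30227372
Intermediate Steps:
(1375 + 4656)*(4976 + k(-18)) = (1375 + 4656)*(4976 - 2*(-18)) = 6031*(4976 + 36) = 6031*5012 = 30227372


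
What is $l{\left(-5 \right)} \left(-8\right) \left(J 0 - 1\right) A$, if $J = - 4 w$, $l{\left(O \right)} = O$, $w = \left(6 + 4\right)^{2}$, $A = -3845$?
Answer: $153800$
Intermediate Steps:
$w = 100$ ($w = 10^{2} = 100$)
$J = -400$ ($J = \left(-4\right) 100 = -400$)
$l{\left(-5 \right)} \left(-8\right) \left(J 0 - 1\right) A = \left(-5\right) \left(-8\right) \left(\left(-400\right) 0 - 1\right) \left(-3845\right) = 40 \left(0 - 1\right) \left(-3845\right) = 40 \left(-1\right) \left(-3845\right) = \left(-40\right) \left(-3845\right) = 153800$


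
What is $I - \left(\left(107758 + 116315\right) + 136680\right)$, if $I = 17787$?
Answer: $-342966$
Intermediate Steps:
$I - \left(\left(107758 + 116315\right) + 136680\right) = 17787 - \left(\left(107758 + 116315\right) + 136680\right) = 17787 - \left(224073 + 136680\right) = 17787 - 360753 = -342966$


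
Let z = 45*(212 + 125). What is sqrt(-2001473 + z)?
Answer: 2*I*sqrt(496577) ≈ 1409.4*I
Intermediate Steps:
z = 15165 (z = 45*337 = 15165)
sqrt(-2001473 + z) = sqrt(-2001473 + 15165) = sqrt(-1986308) = 2*I*sqrt(496577)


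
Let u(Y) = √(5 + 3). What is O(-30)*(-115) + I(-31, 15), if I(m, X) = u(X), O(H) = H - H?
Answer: 2*√2 ≈ 2.8284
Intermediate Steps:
u(Y) = 2*√2 (u(Y) = √8 = 2*√2)
O(H) = 0
I(m, X) = 2*√2
O(-30)*(-115) + I(-31, 15) = 0*(-115) + 2*√2 = 0 + 2*√2 = 2*√2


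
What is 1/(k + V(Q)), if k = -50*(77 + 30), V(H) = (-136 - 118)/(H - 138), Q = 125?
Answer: -13/69296 ≈ -0.00018760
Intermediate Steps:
V(H) = -254/(-138 + H)
k = -5350 (k = -50*107 = -5350)
1/(k + V(Q)) = 1/(-5350 - 254/(-138 + 125)) = 1/(-5350 - 254/(-13)) = 1/(-5350 - 254*(-1/13)) = 1/(-5350 + 254/13) = 1/(-69296/13) = -13/69296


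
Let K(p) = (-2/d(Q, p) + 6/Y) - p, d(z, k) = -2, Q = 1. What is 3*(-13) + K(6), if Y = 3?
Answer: -42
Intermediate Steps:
K(p) = 3 - p (K(p) = (-2/(-2) + 6/3) - p = (-2*(-1/2) + 6*(1/3)) - p = (1 + 2) - p = 3 - p)
3*(-13) + K(6) = 3*(-13) + (3 - 1*6) = -39 + (3 - 6) = -39 - 3 = -42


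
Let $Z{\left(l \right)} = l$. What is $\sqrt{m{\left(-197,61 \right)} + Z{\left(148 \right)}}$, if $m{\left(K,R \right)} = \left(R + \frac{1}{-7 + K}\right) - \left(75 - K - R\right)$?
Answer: $\frac{i \sqrt{20859}}{102} \approx 1.4159 i$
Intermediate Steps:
$m{\left(K,R \right)} = -75 + K + \frac{1}{-7 + K} + 2 R$ ($m{\left(K,R \right)} = \left(R + \frac{1}{-7 + K}\right) + \left(-75 + K + R\right) = -75 + K + \frac{1}{-7 + K} + 2 R$)
$\sqrt{m{\left(-197,61 \right)} + Z{\left(148 \right)}} = \sqrt{\frac{526 + \left(-197\right)^{2} - -16154 - 854 + 2 \left(-197\right) 61}{-7 - 197} + 148} = \sqrt{\frac{526 + 38809 + 16154 - 854 - 24034}{-204} + 148} = \sqrt{\left(- \frac{1}{204}\right) 30601 + 148} = \sqrt{- \frac{30601}{204} + 148} = \sqrt{- \frac{409}{204}} = \frac{i \sqrt{20859}}{102}$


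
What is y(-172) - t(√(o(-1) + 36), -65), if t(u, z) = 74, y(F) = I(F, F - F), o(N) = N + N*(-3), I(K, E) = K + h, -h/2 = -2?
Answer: -242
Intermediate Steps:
h = 4 (h = -2*(-2) = 4)
I(K, E) = 4 + K (I(K, E) = K + 4 = 4 + K)
o(N) = -2*N (o(N) = N - 3*N = -2*N)
y(F) = 4 + F
y(-172) - t(√(o(-1) + 36), -65) = (4 - 172) - 1*74 = -168 - 74 = -242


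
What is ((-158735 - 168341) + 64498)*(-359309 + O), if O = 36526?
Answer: 84755714574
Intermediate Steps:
((-158735 - 168341) + 64498)*(-359309 + O) = ((-158735 - 168341) + 64498)*(-359309 + 36526) = (-327076 + 64498)*(-322783) = -262578*(-322783) = 84755714574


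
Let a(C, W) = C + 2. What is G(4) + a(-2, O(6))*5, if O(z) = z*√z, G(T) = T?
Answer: 4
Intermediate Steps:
O(z) = z^(3/2)
a(C, W) = 2 + C
G(4) + a(-2, O(6))*5 = 4 + (2 - 2)*5 = 4 + 0*5 = 4 + 0 = 4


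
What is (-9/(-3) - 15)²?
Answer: 144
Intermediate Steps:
(-9/(-3) - 15)² = (-9*(-⅓) - 15)² = (3 - 15)² = (-12)² = 144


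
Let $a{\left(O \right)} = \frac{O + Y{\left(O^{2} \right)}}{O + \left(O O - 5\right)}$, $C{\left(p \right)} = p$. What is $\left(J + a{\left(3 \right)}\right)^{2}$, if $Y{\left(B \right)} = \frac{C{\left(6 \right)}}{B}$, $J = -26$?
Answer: $\frac{286225}{441} \approx 649.04$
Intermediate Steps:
$Y{\left(B \right)} = \frac{6}{B}$
$a{\left(O \right)} = \frac{O + \frac{6}{O^{2}}}{-5 + O + O^{2}}$ ($a{\left(O \right)} = \frac{O + \frac{6}{O^{2}}}{O + \left(O O - 5\right)} = \frac{O + \frac{6}{O^{2}}}{O + \left(O^{2} - 5\right)} = \frac{O + \frac{6}{O^{2}}}{O + \left(-5 + O^{2}\right)} = \frac{O + \frac{6}{O^{2}}}{-5 + O + O^{2}}$)
$\left(J + a{\left(3 \right)}\right)^{2} = \left(-26 + \frac{6 + 3^{3}}{9 \left(-5 + 3 + 3^{2}\right)}\right)^{2} = \left(-26 + \frac{6 + 27}{9 \left(-5 + 3 + 9\right)}\right)^{2} = \left(-26 + \frac{1}{9} \cdot \frac{1}{7} \cdot 33\right)^{2} = \left(-26 + \frac{11}{21}\right)^{2} = \left(- \frac{535}{21}\right)^{2} = \frac{286225}{441}$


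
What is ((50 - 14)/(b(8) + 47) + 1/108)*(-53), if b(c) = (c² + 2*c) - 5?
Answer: -106265/6588 ≈ -16.130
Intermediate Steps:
b(c) = -5 + c² + 2*c
((50 - 14)/(b(8) + 47) + 1/108)*(-53) = ((50 - 14)/((-5 + 8² + 2*8) + 47) + 1/108)*(-53) = (36/((-5 + 64 + 16) + 47) + 1/108)*(-53) = (36/(75 + 47) + 1/108)*(-53) = (36/122 + 1/108)*(-53) = (36*(1/122) + 1/108)*(-53) = (18/61 + 1/108)*(-53) = (2005/6588)*(-53) = -106265/6588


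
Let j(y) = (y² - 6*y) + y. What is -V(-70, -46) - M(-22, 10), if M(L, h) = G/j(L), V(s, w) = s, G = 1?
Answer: 41579/594 ≈ 69.998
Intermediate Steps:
j(y) = y² - 5*y
M(L, h) = 1/(L*(-5 + L))
-V(-70, -46) - M(-22, 10) = -1*(-70) - 1/((-22)*(-5 - 22)) = 70 - (-1)/(22*(-27)) = 70 - (-1)*(-1)/(22*27) = 70 - 1*1/594 = 70 - 1/594 = 41579/594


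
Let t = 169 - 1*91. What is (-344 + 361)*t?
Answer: 1326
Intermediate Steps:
t = 78 (t = 169 - 91 = 78)
(-344 + 361)*t = (-344 + 361)*78 = 17*78 = 1326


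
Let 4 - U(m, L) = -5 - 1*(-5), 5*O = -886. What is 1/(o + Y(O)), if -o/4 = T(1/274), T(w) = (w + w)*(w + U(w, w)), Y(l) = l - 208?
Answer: -93845/36160064 ≈ -0.0025953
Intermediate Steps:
O = -886/5 (O = (⅕)*(-886) = -886/5 ≈ -177.20)
U(m, L) = 4 (U(m, L) = 4 - (-5 - 1*(-5)) = 4 - (-5 + 5) = 4 - 1*0 = 4 + 0 = 4)
Y(l) = -208 + l
T(w) = 2*w*(4 + w) (T(w) = (w + w)*(w + 4) = (2*w)*(4 + w) = 2*w*(4 + w))
o = -2194/18769 (o = -8*(4 + 1/274)/274 = -8*1097/(274*274) = -4*1097/37538 = -2194/18769 ≈ -0.11689)
1/(o + Y(O)) = 1/(-2194/18769 + (-208 - 886/5)) = 1/(-2194/18769 - 1926/5) = 1/(-36160064/93845) = -93845/36160064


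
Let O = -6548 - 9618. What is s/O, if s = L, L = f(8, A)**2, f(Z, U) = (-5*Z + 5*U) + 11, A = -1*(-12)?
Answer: -961/16166 ≈ -0.059446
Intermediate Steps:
A = 12
f(Z, U) = 11 - 5*Z + 5*U
L = 961 (L = (11 - 5*8 + 5*12)**2 = (11 - 40 + 60)**2 = 31**2 = 961)
O = -16166
s = 961
s/O = 961/(-16166) = 961*(-1/16166) = -961/16166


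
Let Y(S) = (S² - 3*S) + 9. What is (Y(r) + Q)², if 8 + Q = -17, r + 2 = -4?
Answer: 1444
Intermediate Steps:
r = -6 (r = -2 - 4 = -6)
Q = -25 (Q = -8 - 17 = -25)
Y(S) = 9 + S² - 3*S
(Y(r) + Q)² = ((9 + (-6)² - 3*(-6)) - 25)² = ((9 + 36 + 18) - 25)² = (63 - 25)² = 38² = 1444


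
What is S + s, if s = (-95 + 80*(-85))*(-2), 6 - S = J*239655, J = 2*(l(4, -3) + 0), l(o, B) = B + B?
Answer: 2889656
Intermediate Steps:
l(o, B) = 2*B
J = -12 (J = 2*(2*(-3) + 0) = 2*(-6 + 0) = 2*(-6) = -12)
S = 2875866 (S = 6 - (-12)*239655 = 6 - 1*(-2875860) = 6 + 2875860 = 2875866)
s = 13790 (s = (-95 - 6800)*(-2) = -6895*(-2) = 13790)
S + s = 2875866 + 13790 = 2889656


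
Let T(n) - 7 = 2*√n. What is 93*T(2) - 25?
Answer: 626 + 186*√2 ≈ 889.04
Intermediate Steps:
T(n) = 7 + 2*√n
93*T(2) - 25 = 93*(7 + 2*√2) - 25 = (651 + 186*√2) - 25 = 626 + 186*√2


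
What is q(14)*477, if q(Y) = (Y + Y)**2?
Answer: 373968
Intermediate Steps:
q(Y) = 4*Y**2 (q(Y) = (2*Y)**2 = 4*Y**2)
q(14)*477 = (4*14**2)*477 = (4*196)*477 = 784*477 = 373968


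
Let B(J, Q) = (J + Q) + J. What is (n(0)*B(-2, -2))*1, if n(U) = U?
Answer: 0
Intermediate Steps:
B(J, Q) = Q + 2*J
(n(0)*B(-2, -2))*1 = (0*(-2 + 2*(-2)))*1 = (0*(-2 - 4))*1 = (0*(-6))*1 = 0*1 = 0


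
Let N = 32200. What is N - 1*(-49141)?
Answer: 81341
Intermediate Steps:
N - 1*(-49141) = 32200 - 1*(-49141) = 32200 + 49141 = 81341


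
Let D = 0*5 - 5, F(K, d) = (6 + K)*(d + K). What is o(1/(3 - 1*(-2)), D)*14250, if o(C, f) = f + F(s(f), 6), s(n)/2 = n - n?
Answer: 441750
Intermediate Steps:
s(n) = 0 (s(n) = 2*(n - n) = 2*0 = 0)
F(K, d) = (6 + K)*(K + d)
D = -5 (D = 0 - 5 = -5)
o(C, f) = 36 + f (o(C, f) = f + (0² + 6*0 + 6*6 + 0*6) = f + (0 + 0 + 36 + 0) = f + 36 = 36 + f)
o(1/(3 - 1*(-2)), D)*14250 = (36 - 5)*14250 = 31*14250 = 441750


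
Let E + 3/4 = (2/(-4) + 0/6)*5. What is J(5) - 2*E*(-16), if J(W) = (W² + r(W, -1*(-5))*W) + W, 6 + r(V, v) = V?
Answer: -79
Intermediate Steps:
r(V, v) = -6 + V
J(W) = W + W² + W*(-6 + W) (J(W) = (W² + (-6 + W)*W) + W = (W² + W*(-6 + W)) + W = W + W² + W*(-6 + W))
E = -13/4 (E = -¾ + (2/(-4) + 0/6)*5 = -¾ + (2*(-¼) + 0*(⅙))*5 = -¾ + (-½ + 0)*5 = -¾ - ½*5 = -¾ - 5/2 = -13/4 ≈ -3.2500)
J(5) - 2*E*(-16) = 5*(-5 + 2*5) - 2*(-13/4)*(-16) = 5*(-5 + 10) + (13/2)*(-16) = 5*5 - 104 = 25 - 104 = -79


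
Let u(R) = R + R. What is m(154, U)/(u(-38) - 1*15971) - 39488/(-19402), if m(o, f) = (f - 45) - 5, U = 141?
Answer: 315949177/155671947 ≈ 2.0296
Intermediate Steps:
u(R) = 2*R
m(o, f) = -50 + f (m(o, f) = (-45 + f) - 5 = -50 + f)
m(154, U)/(u(-38) - 1*15971) - 39488/(-19402) = (-50 + 141)/(2*(-38) - 1*15971) - 39488/(-19402) = 91/(-76 - 15971) - 39488*(-1/19402) = 91/(-16047) + 19744/9701 = 91*(-1/16047) + 19744/9701 = -91/16047 + 19744/9701 = 315949177/155671947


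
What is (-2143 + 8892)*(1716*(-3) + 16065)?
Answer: 73678833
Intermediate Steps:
(-2143 + 8892)*(1716*(-3) + 16065) = 6749*(-5148 + 16065) = 6749*10917 = 73678833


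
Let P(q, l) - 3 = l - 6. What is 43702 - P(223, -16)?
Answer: 43721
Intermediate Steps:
P(q, l) = -3 + l (P(q, l) = 3 + (l - 6) = 3 + (-6 + l) = -3 + l)
43702 - P(223, -16) = 43702 - (-3 - 16) = 43702 - 1*(-19) = 43702 + 19 = 43721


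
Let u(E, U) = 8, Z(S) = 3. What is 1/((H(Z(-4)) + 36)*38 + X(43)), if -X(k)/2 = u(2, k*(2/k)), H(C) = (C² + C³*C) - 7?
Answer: 1/4506 ≈ 0.00022193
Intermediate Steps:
H(C) = -7 + C² + C⁴ (H(C) = (C² + C⁴) - 7 = -7 + C² + C⁴)
X(k) = -16 (X(k) = -2*8 = -16)
1/((H(Z(-4)) + 36)*38 + X(43)) = 1/(((-7 + 3² + 3⁴) + 36)*38 - 16) = 1/(((-7 + 9 + 81) + 36)*38 - 16) = 1/((83 + 36)*38 - 16) = 1/(119*38 - 16) = 1/(4522 - 16) = 1/4506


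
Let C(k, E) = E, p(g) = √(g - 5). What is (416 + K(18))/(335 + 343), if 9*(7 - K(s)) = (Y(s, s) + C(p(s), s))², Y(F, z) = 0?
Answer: 129/226 ≈ 0.57080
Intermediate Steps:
p(g) = √(-5 + g)
K(s) = 7 - s²/9 (K(s) = 7 - (0 + s)²/9 = 7 - s²/9)
(416 + K(18))/(335 + 343) = (416 + (7 - ⅑*18²))/(335 + 343) = (416 + (7 - ⅑*324))/678 = (416 + (7 - 36))*(1/678) = (416 - 29)*(1/678) = 387*(1/678) = 129/226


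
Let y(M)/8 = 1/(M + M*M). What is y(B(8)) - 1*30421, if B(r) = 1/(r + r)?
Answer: -515109/17 ≈ -30301.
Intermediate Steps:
B(r) = 1/(2*r)
y(M) = 8/(M + M**2) (y(M) = 8/(M + M*M) = 8/(M + M**2))
y(B(8)) - 1*30421 = 8/((((1/2)/8))*(1 + (1/2)/8)) - 1*30421 = 8/((((1/2)*(1/8)))*(1 + (1/2)*(1/8))) - 30421 = 8/((1/16)*(1 + 1/16)) - 30421 = 8*16/(17/16) - 30421 = 8*16*(16/17) - 30421 = 2048/17 - 30421 = -515109/17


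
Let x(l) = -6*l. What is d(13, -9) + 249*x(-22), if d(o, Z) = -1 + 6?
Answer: 32873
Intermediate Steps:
d(o, Z) = 5
d(13, -9) + 249*x(-22) = 5 + 249*(-6*(-22)) = 5 + 249*132 = 5 + 32868 = 32873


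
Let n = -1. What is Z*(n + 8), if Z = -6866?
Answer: -48062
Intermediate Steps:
Z*(n + 8) = -6866*(-1 + 8) = -6866*7 = -48062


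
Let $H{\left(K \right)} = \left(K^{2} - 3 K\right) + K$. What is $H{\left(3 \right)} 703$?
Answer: $2109$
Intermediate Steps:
$H{\left(K \right)} = K^{2} - 2 K$
$H{\left(3 \right)} 703 = 3 \left(-2 + 3\right) 703 = 3 \cdot 1 \cdot 703 = 3 \cdot 703 = 2109$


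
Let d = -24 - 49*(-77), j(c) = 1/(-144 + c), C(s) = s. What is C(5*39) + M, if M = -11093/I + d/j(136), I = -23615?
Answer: -703645062/23615 ≈ -29797.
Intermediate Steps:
d = 3749 (d = -24 + 3773 = 3749)
M = -708249987/23615 (M = -11093/(-23615) + 3749/(1/(-144 + 136)) = -11093*(-1/23615) + 3749/(1/(-8)) = 11093/23615 + 3749/(-⅛) = 11093/23615 + 3749*(-8) = 11093/23615 - 29992 = -708249987/23615 ≈ -29992.)
C(5*39) + M = 5*39 - 708249987/23615 = 195 - 708249987/23615 = -703645062/23615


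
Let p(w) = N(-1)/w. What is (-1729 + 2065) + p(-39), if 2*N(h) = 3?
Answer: 8735/26 ≈ 335.96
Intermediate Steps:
N(h) = 3/2 (N(h) = (½)*3 = 3/2)
p(w) = 3/(2*w)
(-1729 + 2065) + p(-39) = (-1729 + 2065) + (3/2)/(-39) = 336 + (3/2)*(-1/39) = 336 - 1/26 = 8735/26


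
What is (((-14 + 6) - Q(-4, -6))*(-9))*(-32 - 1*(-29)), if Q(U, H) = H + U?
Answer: 54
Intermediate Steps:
(((-14 + 6) - Q(-4, -6))*(-9))*(-32 - 1*(-29)) = (((-14 + 6) - (-6 - 4))*(-9))*(-32 - 1*(-29)) = ((-8 - 1*(-10))*(-9))*(-32 + 29) = ((-8 + 10)*(-9))*(-3) = (2*(-9))*(-3) = -18*(-3) = 54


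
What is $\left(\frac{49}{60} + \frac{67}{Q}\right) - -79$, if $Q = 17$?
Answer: $\frac{85433}{1020} \approx 83.758$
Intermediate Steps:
$\left(\frac{49}{60} + \frac{67}{Q}\right) - -79 = \left(\frac{49}{60} + \frac{67}{17}\right) - -79 = \left(49 \cdot \frac{1}{60} + 67 \cdot \frac{1}{17}\right) + 79 = \left(\frac{49}{60} + \frac{67}{17}\right) + 79 = \frac{4853}{1020} + 79 = \frac{85433}{1020}$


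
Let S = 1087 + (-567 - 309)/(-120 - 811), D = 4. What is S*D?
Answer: 4051492/931 ≈ 4351.8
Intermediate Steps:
S = 1012873/931 (S = 1087 - 876/(-931) = 1087 - 876*(-1/931) = 1087 + 876/931 = 1012873/931 ≈ 1087.9)
S*D = (1012873/931)*4 = 4051492/931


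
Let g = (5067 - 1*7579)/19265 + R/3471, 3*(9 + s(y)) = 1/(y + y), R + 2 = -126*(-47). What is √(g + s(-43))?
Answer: I*√27296999171579500870/1916906030 ≈ 2.7256*I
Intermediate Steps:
R = 5920 (R = -2 - 126*(-47) = -2 + 5922 = 5920)
s(y) = -9 + 1/(6*y) (s(y) = -9 + 1/(3*(y + y)) = -9 + 1/(3*((2*y))) = -9 + (1/(2*y))/3 = -9 + 1/(6*y))
g = 105329648/66868815 (g = (5067 - 1*7579)/19265 + 5920/3471 = (5067 - 7579)*(1/19265) + 5920*(1/3471) = -2512*1/19265 + 5920/3471 = -2512/19265 + 5920/3471 = 105329648/66868815 ≈ 1.5752)
√(g + s(-43)) = √(105329648/66868815 + (-9 + (⅙)/(-43))) = √(105329648/66868815 + (-9 + (⅙)*(-1/43))) = √(105329648/66868815 + (-9 - 1/258)) = √(105329648/66868815 - 2323/258) = √(-14240134229/1916906030) = I*√27296999171579500870/1916906030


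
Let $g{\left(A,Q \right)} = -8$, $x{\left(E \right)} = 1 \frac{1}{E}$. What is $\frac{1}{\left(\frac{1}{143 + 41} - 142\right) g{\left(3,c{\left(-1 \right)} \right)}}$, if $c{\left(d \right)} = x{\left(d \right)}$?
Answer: $\frac{23}{26127} \approx 0.00088031$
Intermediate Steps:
$x{\left(E \right)} = \frac{1}{E}$
$c{\left(d \right)} = \frac{1}{d}$
$\frac{1}{\left(\frac{1}{143 + 41} - 142\right) g{\left(3,c{\left(-1 \right)} \right)}} = \frac{1}{\left(\frac{1}{143 + 41} - 142\right) \left(-8\right)} = \frac{1}{\left(\frac{1}{184} - 142\right) \left(-8\right)} = \frac{1}{\left(- \frac{26127}{184}\right) \left(-8\right)} = \frac{1}{\frac{26127}{23}} = \frac{23}{26127}$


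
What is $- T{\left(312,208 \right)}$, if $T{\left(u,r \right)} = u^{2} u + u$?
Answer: $-30371640$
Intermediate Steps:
$T{\left(u,r \right)} = u + u^{3}$ ($T{\left(u,r \right)} = u^{3} + u = u + u^{3}$)
$- T{\left(312,208 \right)} = - (312 + 312^{3}) = - (312 + 30371328) = \left(-1\right) 30371640 = -30371640$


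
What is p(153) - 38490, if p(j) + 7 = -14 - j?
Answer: -38664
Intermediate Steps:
p(j) = -21 - j (p(j) = -7 + (-14 - j) = -21 - j)
p(153) - 38490 = (-21 - 1*153) - 38490 = (-21 - 153) - 38490 = -174 - 38490 = -38664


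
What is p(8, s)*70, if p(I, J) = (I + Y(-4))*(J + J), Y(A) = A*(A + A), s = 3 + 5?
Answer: 44800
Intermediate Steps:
s = 8
Y(A) = 2*A² (Y(A) = A*(2*A) = 2*A²)
p(I, J) = 2*J*(32 + I) (p(I, J) = (I + 2*(-4)²)*(J + J) = (I + 2*16)*(2*J) = (I + 32)*(2*J) = (32 + I)*(2*J) = 2*J*(32 + I))
p(8, s)*70 = (2*8*(32 + 8))*70 = (2*8*40)*70 = 640*70 = 44800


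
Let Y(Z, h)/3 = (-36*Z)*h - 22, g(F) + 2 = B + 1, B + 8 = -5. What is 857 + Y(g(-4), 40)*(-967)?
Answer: -58419481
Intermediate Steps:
B = -13 (B = -8 - 5 = -13)
g(F) = -14 (g(F) = -2 + (-13 + 1) = -2 - 12 = -14)
Y(Z, h) = -66 - 108*Z*h (Y(Z, h) = 3*((-36*Z)*h - 22) = 3*(-36*Z*h - 22) = 3*(-22 - 36*Z*h) = -66 - 108*Z*h)
857 + Y(g(-4), 40)*(-967) = 857 + (-66 - 108*(-14)*40)*(-967) = 857 + (-66 + 60480)*(-967) = 857 + 60414*(-967) = 857 - 58420338 = -58419481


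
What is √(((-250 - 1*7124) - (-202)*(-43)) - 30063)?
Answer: I*√46123 ≈ 214.76*I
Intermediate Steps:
√(((-250 - 1*7124) - (-202)*(-43)) - 30063) = √(((-250 - 7124) - 1*8686) - 30063) = √((-7374 - 8686) - 30063) = √(-16060 - 30063) = √(-46123) = I*√46123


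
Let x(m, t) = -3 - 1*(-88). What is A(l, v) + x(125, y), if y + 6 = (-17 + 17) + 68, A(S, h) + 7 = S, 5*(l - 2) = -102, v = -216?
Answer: 298/5 ≈ 59.600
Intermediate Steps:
l = -92/5 (l = 2 + (⅕)*(-102) = 2 - 102/5 = -92/5 ≈ -18.400)
A(S, h) = -7 + S
y = 62 (y = -6 + ((-17 + 17) + 68) = -6 + (0 + 68) = -6 + 68 = 62)
x(m, t) = 85 (x(m, t) = -3 + 88 = 85)
A(l, v) + x(125, y) = (-7 - 92/5) + 85 = -127/5 + 85 = 298/5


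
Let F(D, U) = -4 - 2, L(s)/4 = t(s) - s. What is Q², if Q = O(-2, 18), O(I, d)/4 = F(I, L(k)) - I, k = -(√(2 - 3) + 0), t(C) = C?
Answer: 256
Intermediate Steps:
k = -I (k = -(√(-1) + 0) = -(I + 0) = -I ≈ -1.0*I)
L(s) = 0 (L(s) = 4*(s - s) = 4*0 = 0)
F(D, U) = -6
O(I, d) = -24 - 4*I (O(I, d) = 4*(-6 - I) = -24 - 4*I)
Q = -16 (Q = -24 - 4*(-2) = -24 + 8 = -16)
Q² = (-16)² = 256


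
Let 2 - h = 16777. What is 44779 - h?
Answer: 61554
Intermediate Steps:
h = -16775 (h = 2 - 1*16777 = 2 - 16777 = -16775)
44779 - h = 44779 - 1*(-16775) = 44779 + 16775 = 61554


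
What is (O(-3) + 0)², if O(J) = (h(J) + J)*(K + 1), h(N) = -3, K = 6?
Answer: 1764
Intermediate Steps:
O(J) = -21 + 7*J (O(J) = (-3 + J)*(6 + 1) = (-3 + J)*7 = -21 + 7*J)
(O(-3) + 0)² = ((-21 + 7*(-3)) + 0)² = ((-21 - 21) + 0)² = (-42 + 0)² = (-42)² = 1764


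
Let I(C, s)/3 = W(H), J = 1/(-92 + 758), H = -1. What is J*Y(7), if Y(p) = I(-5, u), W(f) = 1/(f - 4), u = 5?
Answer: -1/1110 ≈ -0.00090090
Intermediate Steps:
W(f) = 1/(-4 + f)
J = 1/666 ≈ 0.0015015
I(C, s) = -⅗ (I(C, s) = 3/(-4 - 1) = 3/(-5) = 3*(-⅕) = -⅗)
Y(p) = -⅗
J*Y(7) = (1/666)*(-⅗) = -1/1110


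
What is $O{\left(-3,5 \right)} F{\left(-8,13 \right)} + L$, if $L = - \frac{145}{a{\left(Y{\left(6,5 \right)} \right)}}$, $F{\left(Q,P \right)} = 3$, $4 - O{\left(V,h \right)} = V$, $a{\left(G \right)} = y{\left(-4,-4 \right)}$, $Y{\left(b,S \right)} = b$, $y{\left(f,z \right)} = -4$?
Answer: $\frac{229}{4} \approx 57.25$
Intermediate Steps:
$a{\left(G \right)} = -4$
$O{\left(V,h \right)} = 4 - V$
$L = \frac{145}{4}$ ($L = - \frac{145}{-4} = \left(-145\right) \left(- \frac{1}{4}\right) = \frac{145}{4} \approx 36.25$)
$O{\left(-3,5 \right)} F{\left(-8,13 \right)} + L = \left(4 - -3\right) 3 + \frac{145}{4} = \left(4 + 3\right) 3 + \frac{145}{4} = 7 \cdot 3 + \frac{145}{4} = 21 + \frac{145}{4} = \frac{229}{4}$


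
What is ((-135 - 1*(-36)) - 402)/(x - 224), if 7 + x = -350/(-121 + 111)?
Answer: 501/196 ≈ 2.5561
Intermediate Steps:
x = 28 (x = -7 - 350/(-121 + 111) = -7 - 350/(-10) = -7 - 350*(-⅒) = -7 + 35 = 28)
((-135 - 1*(-36)) - 402)/(x - 224) = ((-135 - 1*(-36)) - 402)/(28 - 224) = ((-135 + 36) - 402)/(-196) = (-99 - 402)*(-1/196) = -501*(-1/196) = 501/196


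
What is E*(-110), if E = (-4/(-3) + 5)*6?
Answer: -4180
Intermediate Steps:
E = 38 (E = (-4*(-⅓) + 5)*6 = (4/3 + 5)*6 = (19/3)*6 = 38)
E*(-110) = 38*(-110) = -4180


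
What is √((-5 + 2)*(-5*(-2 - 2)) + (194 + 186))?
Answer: 8*√5 ≈ 17.889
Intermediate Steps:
√((-5 + 2)*(-5*(-2 - 2)) + (194 + 186)) = √(-(-15)*(-4) + 380) = √(-3*20 + 380) = √(-60 + 380) = √320 = 8*√5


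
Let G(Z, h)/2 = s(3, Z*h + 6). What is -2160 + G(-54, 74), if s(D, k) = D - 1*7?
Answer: -2168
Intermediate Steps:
s(D, k) = -7 + D (s(D, k) = D - 7 = -7 + D)
G(Z, h) = -8 (G(Z, h) = 2*(-7 + 3) = 2*(-4) = -8)
-2160 + G(-54, 74) = -2160 - 8 = -2168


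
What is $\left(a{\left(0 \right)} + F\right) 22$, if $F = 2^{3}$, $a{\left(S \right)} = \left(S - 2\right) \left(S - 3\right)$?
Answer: $308$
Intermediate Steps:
$a{\left(S \right)} = \left(-3 + S\right) \left(-2 + S\right)$ ($a{\left(S \right)} = \left(-2 + S\right) \left(-3 + S\right) = \left(-3 + S\right) \left(-2 + S\right)$)
$F = 8$
$\left(a{\left(0 \right)} + F\right) 22 = \left(\left(6 + 0^{2} - 0\right) + 8\right) 22 = \left(\left(6 + 0 + 0\right) + 8\right) 22 = \left(6 + 8\right) 22 = 14 \cdot 22 = 308$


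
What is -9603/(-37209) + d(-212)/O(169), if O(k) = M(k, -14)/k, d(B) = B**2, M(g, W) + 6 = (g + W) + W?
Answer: 94207865143/1674405 ≈ 56264.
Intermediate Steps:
M(g, W) = -6 + g + 2*W (M(g, W) = -6 + ((g + W) + W) = -6 + ((W + g) + W) = -6 + (g + 2*W) = -6 + g + 2*W)
O(k) = (-34 + k)/k (O(k) = (-6 + k + 2*(-14))/k = (-6 + k - 28)/k = (-34 + k)/k)
-9603/(-37209) + d(-212)/O(169) = -9603/(-37209) + (-212)**2/(((-34 + 169)/169)) = -9603*(-1/37209) + 44944/(((1/169)*135)) = 3201/12403 + 44944/(135/169) = 3201/12403 + 44944*(169/135) = 3201/12403 + 7595536/135 = 94207865143/1674405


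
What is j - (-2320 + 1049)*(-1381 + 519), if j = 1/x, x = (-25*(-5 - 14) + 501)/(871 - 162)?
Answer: -1069306843/976 ≈ -1.0956e+6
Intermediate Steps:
x = 976/709 (x = (-25*(-19) + 501)/709 = (475 + 501)*(1/709) = 976*(1/709) = 976/709 ≈ 1.3766)
j = 709/976 (j = 1/(976/709) = 709/976 ≈ 0.72643)
j - (-2320 + 1049)*(-1381 + 519) = 709/976 - (-2320 + 1049)*(-1381 + 519) = 709/976 - (-1271)*(-862) = 709/976 - 1*1095602 = 709/976 - 1095602 = -1069306843/976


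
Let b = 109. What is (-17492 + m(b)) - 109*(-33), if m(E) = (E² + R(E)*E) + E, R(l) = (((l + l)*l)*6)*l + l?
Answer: 1693907908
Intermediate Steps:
R(l) = l + 12*l³ (R(l) = (((2*l)*l)*6)*l + l = ((2*l²)*6)*l + l = (12*l²)*l + l = 12*l³ + l = l + 12*l³)
m(E) = E + E² + E*(E + 12*E³) (m(E) = (E² + (E + 12*E³)*E) + E = (E² + E*(E + 12*E³)) + E = E + E² + E*(E + 12*E³))
(-17492 + m(b)) - 109*(-33) = (-17492 + 109*(1 + 2*109 + 12*109³)) - 109*(-33) = (-17492 + 109*(1 + 218 + 12*1295029)) + 3597 = (-17492 + 109*(1 + 218 + 15540348)) + 3597 = (-17492 + 109*15540567) + 3597 = (-17492 + 1693921803) + 3597 = 1693904311 + 3597 = 1693907908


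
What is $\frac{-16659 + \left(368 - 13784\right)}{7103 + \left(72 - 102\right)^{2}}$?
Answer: $- \frac{30075}{8003} \approx -3.758$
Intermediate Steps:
$\frac{-16659 + \left(368 - 13784\right)}{7103 + \left(72 - 102\right)^{2}} = \frac{-16659 + \left(368 - 13784\right)}{7103 + \left(-30\right)^{2}} = \frac{-16659 - 13416}{7103 + 900} = - \frac{30075}{8003}$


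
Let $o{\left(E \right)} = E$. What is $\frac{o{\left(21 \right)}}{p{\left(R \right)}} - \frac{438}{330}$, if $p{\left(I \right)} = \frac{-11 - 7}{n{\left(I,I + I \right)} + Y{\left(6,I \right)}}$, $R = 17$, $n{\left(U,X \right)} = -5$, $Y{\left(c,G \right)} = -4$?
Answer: $\frac{1009}{110} \approx 9.1727$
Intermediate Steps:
$p{\left(I \right)} = 2$ ($p{\left(I \right)} = \frac{-11 - 7}{-5 - 4} = - \frac{18}{-9} = \left(-18\right) \left(- \frac{1}{9}\right) = 2$)
$\frac{o{\left(21 \right)}}{p{\left(R \right)}} - \frac{438}{330} = \frac{21}{2} - \frac{438}{330} = 21 \cdot \frac{1}{2} - \frac{73}{55} = \frac{21}{2} - \frac{73}{55} = \frac{1009}{110}$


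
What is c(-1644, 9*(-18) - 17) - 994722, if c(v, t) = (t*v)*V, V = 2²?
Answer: 182382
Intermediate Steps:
V = 4
c(v, t) = 4*t*v (c(v, t) = (t*v)*4 = 4*t*v)
c(-1644, 9*(-18) - 17) - 994722 = 4*(9*(-18) - 17)*(-1644) - 994722 = 4*(-162 - 17)*(-1644) - 994722 = 4*(-179)*(-1644) - 994722 = 1177104 - 994722 = 182382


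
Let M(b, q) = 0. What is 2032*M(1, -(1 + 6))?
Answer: 0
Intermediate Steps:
2032*M(1, -(1 + 6)) = 2032*0 = 0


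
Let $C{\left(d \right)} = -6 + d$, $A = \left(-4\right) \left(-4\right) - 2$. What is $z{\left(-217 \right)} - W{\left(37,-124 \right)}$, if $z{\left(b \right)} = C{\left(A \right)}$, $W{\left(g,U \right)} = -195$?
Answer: $203$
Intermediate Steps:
$A = 14$ ($A = 16 - 2 = 14$)
$z{\left(b \right)} = 8$ ($z{\left(b \right)} = -6 + 14 = 8$)
$z{\left(-217 \right)} - W{\left(37,-124 \right)} = 8 - -195 = 8 + 195 = 203$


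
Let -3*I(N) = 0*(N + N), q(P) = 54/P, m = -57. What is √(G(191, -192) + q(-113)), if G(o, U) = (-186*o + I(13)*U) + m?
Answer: I*√454365429/113 ≈ 188.64*I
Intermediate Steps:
I(N) = 0 (I(N) = -0*(N + N) = -0*2*N = -⅓*0 = 0)
G(o, U) = -57 - 186*o (G(o, U) = (-186*o + 0*U) - 57 = (-186*o + 0) - 57 = -186*o - 57 = -57 - 186*o)
√(G(191, -192) + q(-113)) = √((-57 - 186*191) + 54/(-113)) = √((-57 - 35526) + 54*(-1/113)) = √(-35583 - 54/113) = √(-4020933/113) = I*√454365429/113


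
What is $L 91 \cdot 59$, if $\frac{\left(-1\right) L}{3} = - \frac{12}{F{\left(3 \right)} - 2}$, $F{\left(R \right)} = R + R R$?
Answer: $\frac{96642}{5} \approx 19328.0$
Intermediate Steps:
$F{\left(R \right)} = R + R^{2}$
$L = \frac{18}{5}$ ($L = - 3 \left(- \frac{12}{3 \left(1 + 3\right) - 2}\right) = - 3 \left(- \frac{12}{3 \cdot 4 - 2}\right) = - 3 \left(- \frac{12}{12 - 2}\right) = - 3 \left(- \frac{12}{10}\right) = - 3 \left(\left(-12\right) \frac{1}{10}\right) = \left(-3\right) \left(- \frac{6}{5}\right) = \frac{18}{5} \approx 3.6$)
$L 91 \cdot 59 = \frac{18}{5} \cdot 91 \cdot 59 = \frac{1638}{5} \cdot 59 = \frac{96642}{5}$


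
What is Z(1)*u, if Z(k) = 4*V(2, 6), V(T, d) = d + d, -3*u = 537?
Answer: -8592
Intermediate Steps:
u = -179 (u = -⅓*537 = -179)
V(T, d) = 2*d
Z(k) = 48 (Z(k) = 4*(2*6) = 4*12 = 48)
Z(1)*u = 48*(-179) = -8592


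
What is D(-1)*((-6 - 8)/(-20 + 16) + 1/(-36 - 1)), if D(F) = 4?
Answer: 514/37 ≈ 13.892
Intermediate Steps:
D(-1)*((-6 - 8)/(-20 + 16) + 1/(-36 - 1)) = 4*((-6 - 8)/(-20 + 16) + 1/(-36 - 1)) = 4*(-14/(-4) + 1/(-37)) = 4*(-14*(-1/4) - 1/37) = 4*(7/2 - 1/37) = 4*(257/74) = 514/37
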